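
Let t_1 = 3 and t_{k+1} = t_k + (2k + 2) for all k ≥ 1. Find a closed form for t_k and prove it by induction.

Claim: t_k = k^2 + k + 1.

Base case: t_1 = 3, and 1^2 + 1 + 1 = 3.
Assume t_r = r^2 + r + 1.
Then t_{r+1} = t_r + (2r + 2) = (r^2 + r + 1) + (2r + 2) = r^2 + 3r + 3,
and (r+1)^2 + (r+1) + 1 = r^2 + 3r + 3.
This completes the inductive step, so t_k = k^2 + k + 1 for all k ≥ 1.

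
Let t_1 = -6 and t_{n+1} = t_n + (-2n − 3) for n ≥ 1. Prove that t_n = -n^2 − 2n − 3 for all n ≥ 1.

Base case: t_1 = -6, and -1^2 − 2·1 − 3 = -6.
Assume t_k = -k^2 − 2k − 3.
Then t_{k+1} = t_k + (-2k − 3) = (-k^2 − 2k − 3) + (-2k − 3) = -k^2 − 4k − 6,
and -(k+1)^2 − 2·(k+1) − 3 = -k^2 − 4k − 6.
Hence t_n = -n^2 − 2n − 3 for every n ≥ 1, by induction.

t_n = -n^2 − 2n − 3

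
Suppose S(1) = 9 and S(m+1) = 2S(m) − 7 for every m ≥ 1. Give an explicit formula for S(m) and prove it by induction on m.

Claim: S(m) = 2^m + 7.

Base case: S(1) = 9, and 2^1 + 7 = 2 + 7 = 9.
Assume S(j) = 2^j + 7 for some j ≥ 1.
Then S(j+1) = 2S(j) − 7 = 2·(2^j + 7) − 7 = 2^{j+1} + 14 − 7 = 2^{j+1} + 7.
By induction, S(m) = 2^m + 7 for all m ≥ 1.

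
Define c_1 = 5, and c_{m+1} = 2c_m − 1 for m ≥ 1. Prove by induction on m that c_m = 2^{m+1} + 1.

Base case: c_1 = 5, and 2^{1+1} + 1 = 4 + 1 = 5.
Assume c_r = 2^{r+1} + 1 for some r ≥ 1.
Then c_{r+1} = 2c_r − 1 = 2·(2^{r+1} + 1) − 1 = 2^{r+2} + 2 − 1 = 2^{r+2} + 1.
By induction, c_m = 2^{m+1} + 1 for all m ≥ 1.

c_m = 2^{m+1} + 1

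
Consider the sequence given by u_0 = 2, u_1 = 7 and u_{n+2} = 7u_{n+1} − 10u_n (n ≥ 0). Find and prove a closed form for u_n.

Claim: u_n = 2^n + 5^n.

Base cases: u_0 = 2 and 2^0 + 5^0 = 2; u_1 = 7 and 2^1 + 5^1 = 7.
Assume u_j = 2^j + 5^j for all 0 ≤ j ≤ m, where m ≥ 1.
Then u_{m+1} = 7u_m − 10u_{m−1} = 7·(2^m + 5^m) − 10·(2^{m−1} + 5^{m−1}) = (7·2 − 10)2^{m−1} + (7·5 − 10)5^{m−1} = 4·2^{m−1} + 25·5^{m−1} = 2^{m+1} + 5^{m+1}.
So the formula holds for m+1, and by strong induction u_n = 2^n + 5^n for all n ≥ 0.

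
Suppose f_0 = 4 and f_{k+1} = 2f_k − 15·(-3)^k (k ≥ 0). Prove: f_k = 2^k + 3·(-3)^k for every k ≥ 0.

Base case: f_0 = 4, and 2^0 + 3·(-3)^0 = 1 + 3 = 4.
Assume f_r = 2^r + 3·(-3)^r for some r ≥ 0.
Then f_{r+1} = 2f_r − 15·(-3)^r = 2·(2^r + 3·(-3)^r) − 15·(-3)^r = 2^{r+1} + 6·(-3)^r − 15·(-3)^r = 2^{r+1} − 9·(-3)^r = 2^{r+1} + 3·(-3)^{r+1}.
By induction, f_k = 2^k + 3·(-3)^k for all k ≥ 0.

f_k = 2^k + 3·(-3)^k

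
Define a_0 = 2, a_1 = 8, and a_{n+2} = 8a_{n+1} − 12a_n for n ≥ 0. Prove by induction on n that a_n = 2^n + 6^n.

Base cases: a_0 = 2 and 2^0 + 6^0 = 2; a_1 = 8 and 2^1 + 6^1 = 8.
Assume a_i = 2^i + 6^i for all 0 ≤ i ≤ j, where j ≥ 1.
Then a_{j+1} = 8a_j − 12a_{j−1} = 8·(2^j + 6^j) − 12·(2^{j−1} + 6^{j−1}) = (8·2 − 12)2^{j−1} + (8·6 − 12)6^{j−1} = 4·2^{j−1} + 36·6^{j−1} = 2^{j+1} + 6^{j+1}.
This completes the inductive step, so a_n = 2^n + 6^n for all n ≥ 0.

a_n = 2^n + 6^n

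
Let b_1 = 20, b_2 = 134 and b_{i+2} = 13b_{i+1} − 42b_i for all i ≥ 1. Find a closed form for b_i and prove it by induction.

Claim: b_i = 6^i + 2·7^i.

Base cases: b_1 = 20 and 6^1 + 2·7^1 = 20; b_2 = 134 and 6^2 + 2·7^2 = 134.
Assume b_j = 6^j + 2·7^j for all 1 ≤ j ≤ m, where m ≥ 2.
Then b_{m+1} = 13b_m − 42b_{m−1} = 13·(6^m + 2·7^m) − 42·(6^{m−1} + 2·7^{m−1}) = (13·6 − 42)6^{m−1} + 2·(13·7 − 42)7^{m−1} = 36·6^{m−1} + 98·7^{m−1} = 6^{m+1} + 2·7^{m+1}.
So the formula holds for m+1, and by strong induction b_i = 6^i + 2·7^i for all i ≥ 1.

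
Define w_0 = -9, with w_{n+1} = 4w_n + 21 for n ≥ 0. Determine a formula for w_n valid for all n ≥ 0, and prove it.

Claim: w_n = -2·4^n − 7.

Base case: w_0 = -9, and -2·4^0 − 7 = -2 − 7 = -9.
Assume w_r = -2·4^r − 7 for some r ≥ 0.
Then w_{r+1} = 4w_r + 21 = 4·(-2·4^r − 7) + 21 = -8·4^r − 28 + 21 = -2·4^{r+1} − 7.
Hence w_n = -2·4^n − 7 for every n ≥ 0, by induction.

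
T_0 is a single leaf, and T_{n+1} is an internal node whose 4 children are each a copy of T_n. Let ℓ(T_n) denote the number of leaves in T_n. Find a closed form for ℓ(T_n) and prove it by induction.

Claim: ℓ(T_n) = 4^n.

Base case: ℓ(T_0) = 1, and 4^0 = 1.
Assume ℓ(T_k) = 4^k.
Then ℓ(T_{k+1}) = 4·ℓ(T_k) = 4·4^k = 4^{k+1}.
So the formula holds for k+1, and by induction ℓ(T_n) = 4^n for all n ≥ 0.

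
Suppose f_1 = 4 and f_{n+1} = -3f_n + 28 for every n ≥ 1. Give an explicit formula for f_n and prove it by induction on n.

Claim: f_n = (-3)^n + 7.

Base case: f_1 = 4, and (-3)^1 + 7 = -3 + 7 = 4.
Assume f_r = (-3)^r + 7 for some r ≥ 1.
Then f_{r+1} = -3f_r + 28 = -3·((-3)^r + 7) + 28 = -3·(-3)^r − 21 + 28 = (-3)^{r+1} + 7.
So the formula holds for r+1, and by induction f_n = (-3)^n + 7 for all n ≥ 1.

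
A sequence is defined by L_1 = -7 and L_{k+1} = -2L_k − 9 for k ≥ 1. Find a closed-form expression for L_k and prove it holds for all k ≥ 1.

Claim: L_k = 2·(-2)^k − 3.

Base case: L_1 = -7, and 2·(-2)^1 − 3 = -4 − 3 = -7.
Assume L_r = 2·(-2)^r − 3 for some r ≥ 1.
Then L_{r+1} = -2L_r − 9 = -2·(2·(-2)^r − 3) − 9 = -4·(-2)^r + 6 − 9 = 2·(-2)^{r+1} − 3.
Hence L_k = 2·(-2)^k − 3 for every k ≥ 1, by induction.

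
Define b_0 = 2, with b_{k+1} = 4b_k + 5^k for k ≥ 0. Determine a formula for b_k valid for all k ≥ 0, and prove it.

Claim: b_k = 4^k + 5^k.

Base case: b_0 = 2, and 4^0 + 5^0 = 1 + 1 = 2.
Assume b_m = 4^m + 5^m for some m ≥ 0.
Then b_{m+1} = 4b_m + 5^m = 4·(4^m + 5^m) + 5^m = 4^{m+1} + 4·5^m + 5^m = 4^{m+1} + 5·5^m = 4^{m+1} + 5^{m+1}.
Hence b_k = 4^k + 5^k for every k ≥ 0, by induction.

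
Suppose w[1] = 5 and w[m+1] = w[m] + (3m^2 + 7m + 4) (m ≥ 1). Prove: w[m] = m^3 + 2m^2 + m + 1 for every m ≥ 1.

Base case: w[1] = 5, and 1^3 + 2·1^2 + 1 + 1 = 5.
Assume w[k] = k^3 + 2k^2 + k + 1.
Then w[k+1] = w[k] + (3k^2 + 7k + 4) = (k^3 + 2k^2 + k + 1) + (3k^2 + 7k + 4) = k^3 + 5k^2 + 8k + 5,
and (k+1)^3 + 2·(k+1)^2 + (k+1) + 1 = k^3 + 5k^2 + 8k + 5.
By induction, w[m] = m^3 + 2m^2 + m + 1 for all m ≥ 1.

w[m] = m^3 + 2m^2 + m + 1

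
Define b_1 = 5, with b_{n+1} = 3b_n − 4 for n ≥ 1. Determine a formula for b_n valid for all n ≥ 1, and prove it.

Claim: b_n = 3^n + 2.

Base case: b_1 = 5, and 3^1 + 2 = 3 + 2 = 5.
Assume b_r = 3^r + 2 for some r ≥ 1.
Then b_{r+1} = 3b_r − 4 = 3·(3^r + 2) − 4 = 3^{r+1} + 6 − 4 = 3^{r+1} + 2.
This completes the inductive step, so b_n = 3^n + 2 for all n ≥ 1.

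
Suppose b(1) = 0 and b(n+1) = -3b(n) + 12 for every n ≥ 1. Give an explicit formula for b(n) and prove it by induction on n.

Claim: b(n) = (-3)^n + 3.

Base case: b(1) = 0, and (-3)^1 + 3 = -3 + 3 = 0.
Assume b(j) = (-3)^j + 3 for some j ≥ 1.
Then b(j+1) = -3b(j) + 12 = -3·((-3)^j + 3) + 12 = -3·(-3)^j − 9 + 12 = (-3)^{j+1} + 3.
So the formula holds for j+1, and by induction b(n) = (-3)^n + 3 for all n ≥ 1.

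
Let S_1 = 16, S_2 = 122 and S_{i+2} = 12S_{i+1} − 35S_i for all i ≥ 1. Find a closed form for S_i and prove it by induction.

Claim: S_i = 3·7^i − 5^i.

Base cases: S_1 = 16 and 3·7^1 − 5^1 = 16; S_2 = 122 and 3·7^2 − 5^2 = 122.
Assume S_j = 3·7^j − 5^j for all 1 ≤ j ≤ m, where m ≥ 2.
Then S_{m+1} = 12S_m − 35S_{m−1} = 12·(3·7^m − 5^m) − 35·(3·7^{m−1} − 5^{m−1}) = 3·(12·7 − 35)7^{m−1} − (12·5 − 35)5^{m−1} = 147·7^{m−1} − 25·5^{m−1} = 3·7^{m+1} − 5^{m+1}.
Hence S_i = 3·7^i − 5^i for every i ≥ 1, by strong induction.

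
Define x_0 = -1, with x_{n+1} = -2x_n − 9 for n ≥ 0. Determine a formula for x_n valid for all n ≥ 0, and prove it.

Claim: x_n = 2·(-2)^n − 3.

Base case: x_0 = -1, and 2·(-2)^0 − 3 = 2 − 3 = -1.
Assume x_r = 2·(-2)^r − 3 for some r ≥ 0.
Then x_{r+1} = -2x_r − 9 = -2·(2·(-2)^r − 3) − 9 = -4·(-2)^r + 6 − 9 = 2·(-2)^{r+1} − 3.
By induction, x_n = 2·(-2)^n − 3 for all n ≥ 0.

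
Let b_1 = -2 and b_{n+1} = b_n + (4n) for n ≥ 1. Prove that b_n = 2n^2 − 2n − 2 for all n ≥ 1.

Base case: b_1 = -2, and 2·1^2 − 2·1 − 2 = -2.
Assume b_k = 2k^2 − 2k − 2.
Then b_{k+1} = b_k + (4k) = (2k^2 − 2k − 2) + (4k) = 2k^2 + 2k − 2,
and 2·(k+1)^2 − 2·(k+1) − 2 = 2k^2 + 2k − 2.
By induction, b_n = 2n^2 − 2n − 2 for all n ≥ 1.

b_n = 2n^2 − 2n − 2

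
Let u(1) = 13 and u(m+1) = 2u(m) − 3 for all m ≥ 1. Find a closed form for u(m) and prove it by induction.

Claim: u(m) = 5·2^m + 3.

Base case: u(1) = 13, and 5·2^1 + 3 = 10 + 3 = 13.
Assume u(r) = 5·2^r + 3 for some r ≥ 1.
Then u(r+1) = 2u(r) − 3 = 2·(5·2^r + 3) − 3 = 10·2^r + 6 − 3 = 5·2^{r+1} + 3.
Hence u(m) = 5·2^m + 3 for every m ≥ 1, by induction.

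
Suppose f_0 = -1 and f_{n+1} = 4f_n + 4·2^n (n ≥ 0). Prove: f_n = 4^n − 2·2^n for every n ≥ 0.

Base case: f_0 = -1, and 4^0 − 2·2^0 = 1 − 2 = -1.
Assume f_m = 4^m − 2·2^m for some m ≥ 0.
Then f_{m+1} = 4f_m + 4·2^m = 4·(4^m − 2·2^m) + 4·2^m = 4^{m+1} − 8·2^m + 4·2^m = 4^{m+1} − 4·2^m = 4^{m+1} − 2·2^{m+1}.
By induction, f_n = 4^n − 2·2^n for all n ≥ 0.

f_n = 4^n − 2·2^n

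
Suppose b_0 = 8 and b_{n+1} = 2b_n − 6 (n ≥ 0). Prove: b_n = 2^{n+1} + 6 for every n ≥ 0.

Base case: b_0 = 8, and 2^{0+1} + 6 = 2 + 6 = 8.
Assume b_k = 2^{k+1} + 6 for some k ≥ 0.
Then b_{k+1} = 2b_k − 6 = 2·(2^{k+1} + 6) − 6 = 2^{k+2} + 12 − 6 = 2^{k+2} + 6.
Hence b_n = 2^{n+1} + 6 for every n ≥ 0, by induction.

b_n = 2^{n+1} + 6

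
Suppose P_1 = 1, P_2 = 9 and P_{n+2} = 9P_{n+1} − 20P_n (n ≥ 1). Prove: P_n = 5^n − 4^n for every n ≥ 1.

Base cases: P_1 = 1 and 5^1 − 4^1 = 1; P_2 = 9 and 5^2 − 4^2 = 9.
Assume P_i = 5^i − 4^i for all 1 ≤ i ≤ j, where j ≥ 2.
Then P_{j+1} = 9P_j − 20P_{j−1} = 9·(5^j − 4^j) − 20·(5^{j−1} − 4^{j−1}) = (9·5 − 20)5^{j−1} − (9·4 − 20)4^{j−1} = 25·5^{j−1} − 16·4^{j−1} = 5^{j+1} − 4^{j+1}.
So the formula holds for j+1, and by strong induction P_n = 5^n − 4^n for all n ≥ 1.

P_n = 5^n − 4^n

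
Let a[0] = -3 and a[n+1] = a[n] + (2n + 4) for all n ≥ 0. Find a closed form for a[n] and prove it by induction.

Claim: a[n] = n^2 + 3n − 3.

Base case: a[0] = -3, and 0^2 + 3·0 − 3 = -3.
Assume a[r] = r^2 + 3r − 3.
Then a[r+1] = a[r] + (2r + 4) = (r^2 + 3r − 3) + (2r + 4) = r^2 + 5r + 1,
and (r+1)^2 + 3·(r+1) − 3 = r^2 + 5r + 1.
Hence a[n] = n^2 + 3n − 3 for every n ≥ 0, by induction.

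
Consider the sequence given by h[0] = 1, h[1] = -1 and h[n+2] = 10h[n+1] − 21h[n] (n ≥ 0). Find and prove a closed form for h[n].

Claim: h[n] = 2·3^n − 7^n.

Base cases: h[0] = 1 and 2·3^0 − 7^0 = 1; h[1] = -1 and 2·3^1 − 7^1 = -1.
Assume h[j] = 2·3^j − 7^j for all 0 ≤ j ≤ m, where m ≥ 1.
Then h[m+1] = 10h[m] − 21h[m−1] = 10·(2·3^m − 7^m) − 21·(2·3^{m−1} − 7^{m−1}) = 2·(10·3 − 21)3^{m−1} − (10·7 − 21)7^{m−1} = 18·3^{m−1} − 49·7^{m−1} = 2·3^{m+1} − 7^{m+1}.
By strong induction, h[n] = 2·3^n − 7^n for all n ≥ 0.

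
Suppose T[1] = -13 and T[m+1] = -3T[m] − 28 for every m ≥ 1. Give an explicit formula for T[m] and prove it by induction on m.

Claim: T[m] = 2·(-3)^m − 7.

Base case: T[1] = -13, and 2·(-3)^1 − 7 = -6 − 7 = -13.
Assume T[k] = 2·(-3)^k − 7 for some k ≥ 1.
Then T[k+1] = -3T[k] − 28 = -3·(2·(-3)^k − 7) − 28 = -6·(-3)^k + 21 − 28 = 2·(-3)^{k+1} − 7.
Hence T[m] = 2·(-3)^m − 7 for every m ≥ 1, by induction.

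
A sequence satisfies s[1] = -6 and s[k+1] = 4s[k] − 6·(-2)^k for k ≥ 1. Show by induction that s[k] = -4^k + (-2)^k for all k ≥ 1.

Base case: s[1] = -6, and -4^1 + (-2)^1 = -4 − 2 = -6.
Assume s[r] = -4^r + (-2)^r for some r ≥ 1.
Then s[r+1] = 4s[r] − 6·(-2)^r = 4·(-4^r + (-2)^r) − 6·(-2)^r = -4^{r+1} + 4·(-2)^r − 6·(-2)^r = -4^{r+1} − 2·(-2)^r = -4^{r+1} + (-2)^{r+1}.
By induction, s[k] = -4^k + (-2)^k for all k ≥ 1.

s[k] = -4^k + (-2)^k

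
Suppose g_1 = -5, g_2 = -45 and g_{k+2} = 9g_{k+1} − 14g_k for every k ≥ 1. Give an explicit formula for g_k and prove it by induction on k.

Claim: g_k = 2^k − 7^k.

Base cases: g_1 = -5 and 2^1 − 7^1 = -5; g_2 = -45 and 2^2 − 7^2 = -45.
Assume g_j = 2^j − 7^j for all 1 ≤ j ≤ r, where r ≥ 2.
Then g_{r+1} = 9g_r − 14g_{r−1} = 9·(2^r − 7^r) − 14·(2^{r−1} − 7^{r−1}) = (9·2 − 14)2^{r−1} − (9·7 − 14)7^{r−1} = 4·2^{r−1} − 49·7^{r−1} = 2^{r+1} − 7^{r+1}.
This completes the inductive step, so g_k = 2^k − 7^k for all k ≥ 1.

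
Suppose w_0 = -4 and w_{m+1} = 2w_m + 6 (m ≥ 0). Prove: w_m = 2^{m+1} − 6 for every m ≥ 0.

Base case: w_0 = -4, and 2^{0+1} − 6 = 2 − 6 = -4.
Assume w_k = 2^{k+1} − 6 for some k ≥ 0.
Then w_{k+1} = 2w_k + 6 = 2·(2^{k+1} − 6) + 6 = 2^{k+2} − 12 + 6 = 2^{k+2} − 6.
Hence w_m = 2^{m+1} − 6 for every m ≥ 0, by induction.

w_m = 2^{m+1} − 6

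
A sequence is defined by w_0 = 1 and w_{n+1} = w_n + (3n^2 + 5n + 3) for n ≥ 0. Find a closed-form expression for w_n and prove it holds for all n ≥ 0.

Claim: w_n = n^3 + n^2 + n + 1.

Base case: w_0 = 1, and 0^3 + 0^2 + 0 + 1 = 1.
Assume w_r = r^3 + r^2 + r + 1.
Then w_{r+1} = w_r + (3r^2 + 5r + 3) = (r^3 + r^2 + r + 1) + (3r^2 + 5r + 3) = r^3 + 4r^2 + 6r + 4,
and (r+1)^3 + (r+1)^2 + (r+1) + 1 = r^3 + 4r^2 + 6r + 4.
By induction, w_n = n^3 + n^2 + n + 1 for all n ≥ 0.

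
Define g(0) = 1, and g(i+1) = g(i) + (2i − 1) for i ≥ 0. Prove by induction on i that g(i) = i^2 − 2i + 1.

Base case: g(0) = 1, and 0^2 − 2·0 + 1 = 1.
Assume g(k) = k^2 − 2k + 1.
Then g(k+1) = g(k) + (2k − 1) = (k^2 − 2k + 1) + (2k − 1) = k^2,
and (k+1)^2 − 2·(k+1) + 1 = k^2.
This completes the inductive step, so g(i) = i^2 − 2i + 1 for all i ≥ 0.

g(i) = i^2 − 2i + 1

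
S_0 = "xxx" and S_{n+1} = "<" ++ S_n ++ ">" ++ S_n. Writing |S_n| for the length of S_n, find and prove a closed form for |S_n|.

Claim: |S_n| = 5·2^n − 2.

Base case: |S_0| = 3, and 5·2^0 − 2 = 3.
Assume |S_m| = 5·2^m − 2.
Then |S_{m+1}| = 1 + |S_m| + 1 + |S_m| = 2|S_m| + 2 = 2(5·2^m − 2) + 2 = 5·2^{m+1} − 4 + 2 = 5·2^{m+1} − 2.
So the formula holds for m+1, and by induction |S_n| = 5·2^n − 2 for all n ≥ 0.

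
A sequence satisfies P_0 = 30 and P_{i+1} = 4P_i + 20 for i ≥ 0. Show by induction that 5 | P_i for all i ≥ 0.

Base case: P_0 = 30 = 5·6, so 5 | P_0.
Assume 5 | P_m, so P_m = 5t for some integer t.
Then P_{m+1} = 4P_m + 20 = 4·(5t) + 20 = 5(4t + 4), so 5 | P_{m+1}.
By induction, 5 | P_i for all i ≥ 0.

5 | P_i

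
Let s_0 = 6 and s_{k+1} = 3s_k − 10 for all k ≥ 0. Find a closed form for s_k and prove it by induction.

Claim: s_k = 3^k + 5.

Base case: s_0 = 6, and 3^0 + 5 = 1 + 5 = 6.
Assume s_r = 3^r + 5 for some r ≥ 0.
Then s_{r+1} = 3s_r − 10 = 3·(3^r + 5) − 10 = 3^{r+1} + 15 − 10 = 3^{r+1} + 5.
By induction, s_k = 3^k + 5 for all k ≥ 0.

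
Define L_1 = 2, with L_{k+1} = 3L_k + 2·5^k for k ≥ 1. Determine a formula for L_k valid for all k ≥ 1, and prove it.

Claim: L_k = -3^k + 5^k.

Base case: L_1 = 2, and -3^1 + 5^1 = -3 + 5 = 2.
Assume L_m = -3^m + 5^m for some m ≥ 1.
Then L_{m+1} = 3L_m + 2·5^m = 3·(-3^m + 5^m) + 2·5^m = -3^{m+1} + 3·5^m + 2·5^m = -3^{m+1} + 5·5^m = -3^{m+1} + 5^{m+1}.
Hence L_k = -3^k + 5^k for every k ≥ 1, by induction.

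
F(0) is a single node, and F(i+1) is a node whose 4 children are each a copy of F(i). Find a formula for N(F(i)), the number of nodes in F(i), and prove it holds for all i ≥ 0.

Claim: N(F(i)) = (4^{i+1} − 1)/3.

Base case: N(F(0)) = 1, and (4^{0+1} − 1)/3 = 1.
Assume N(F(k)) = (4^{k+1} − 1)/3.
Then N(F(k+1)) = 1 + 4N(F(k)) = 1 + 4·(4^{k+1} − 1)/3 = 1 + (4^{k+2} − 4)/3 = (3 + 4^{k+2} − 4)/3 = (4^{k+2} − 1)/3.
By induction, N(F(i)) = (4^{i+1} − 1)/3 for all i ≥ 0.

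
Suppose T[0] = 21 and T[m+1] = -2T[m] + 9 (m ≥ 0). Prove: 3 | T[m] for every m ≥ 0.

Base case: T[0] = 21 = 3·7, so 3 | T[0].
Assume 3 | T[r], so T[r] = 3t for some integer t.
Then T[r+1] = -2T[r] + 9 = -2·(3t) + 9 = 3(-2t + 3), so 3 | T[r+1].
So the property holds for r+1, and by induction 3 | T[m] for all m ≥ 0.

3 | T[m]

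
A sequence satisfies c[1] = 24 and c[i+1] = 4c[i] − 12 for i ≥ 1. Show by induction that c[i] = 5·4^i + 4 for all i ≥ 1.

Base case: c[1] = 24, and 5·4^1 + 4 = 20 + 4 = 24.
Assume c[r] = 5·4^r + 4 for some r ≥ 1.
Then c[r+1] = 4c[r] − 12 = 4·(5·4^r + 4) − 12 = 20·4^r + 16 − 12 = 5·4^{r+1} + 4.
Hence c[i] = 5·4^i + 4 for every i ≥ 1, by induction.

c[i] = 5·4^i + 4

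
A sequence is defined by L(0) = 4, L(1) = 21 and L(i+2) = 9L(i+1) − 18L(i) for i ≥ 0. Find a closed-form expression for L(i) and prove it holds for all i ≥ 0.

Claim: L(i) = 3·6^i + 3^i.

Base cases: L(0) = 4 and 3·6^0 + 3^0 = 4; L(1) = 21 and 3·6^1 + 3^1 = 21.
Assume L(t) = 3·6^t + 3^t for all 0 ≤ t ≤ j, where j ≥ 1.
Then L(j+1) = 9L(j) − 18L(j−1) = 9·(3·6^j + 3^j) − 18·(3·6^{j−1} + 3^{j−1}) = 3·(9·6 − 18)6^{j−1} + (9·3 − 18)3^{j−1} = 108·6^{j−1} + 9·3^{j−1} = 3·6^{j+1} + 3^{j+1}.
Hence L(i) = 3·6^i + 3^i for every i ≥ 0, by strong induction.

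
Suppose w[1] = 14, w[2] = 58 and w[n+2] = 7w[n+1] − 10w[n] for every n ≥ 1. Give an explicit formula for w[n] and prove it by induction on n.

Claim: w[n] = 2·2^n + 2·5^n.

Base cases: w[1] = 14 and 2·2^1 + 2·5^1 = 14; w[2] = 58 and 2·2^2 + 2·5^2 = 58.
Assume w[j] = 2·2^j + 2·5^j for all 1 ≤ j ≤ k, where k ≥ 2.
Then w[k+1] = 7w[k] − 10w[k−1] = 7·(2·2^k + 2·5^k) − 10·(2·2^{k−1} + 2·5^{k−1}) = 2·(7·2 − 10)2^{k−1} + 2·(7·5 − 10)5^{k−1} = 8·2^{k−1} + 50·5^{k−1} = 2·2^{k+1} + 2·5^{k+1}.
By strong induction, w[n] = 2·2^n + 2·5^n for all n ≥ 1.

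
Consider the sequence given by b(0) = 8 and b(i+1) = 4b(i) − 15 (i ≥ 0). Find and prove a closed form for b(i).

Claim: b(i) = 3·4^i + 5.

Base case: b(0) = 8, and 3·4^0 + 5 = 3 + 5 = 8.
Assume b(j) = 3·4^j + 5 for some j ≥ 0.
Then b(j+1) = 4b(j) − 15 = 4·(3·4^j + 5) − 15 = 12·4^j + 20 − 15 = 3·4^{j+1} + 5.
By induction, b(i) = 3·4^i + 5 for all i ≥ 0.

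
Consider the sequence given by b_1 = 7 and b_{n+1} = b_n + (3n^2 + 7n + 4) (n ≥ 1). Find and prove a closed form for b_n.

Claim: b_n = n^3 + 2n^2 + n + 3.

Base case: b_1 = 7, and 1^3 + 2·1^2 + 1 + 3 = 7.
Assume b_m = m^3 + 2m^2 + m + 3.
Then b_{m+1} = b_m + (3m^2 + 7m + 4) = (m^3 + 2m^2 + m + 3) + (3m^2 + 7m + 4) = m^3 + 5m^2 + 8m + 7,
and (m+1)^3 + 2·(m+1)^2 + (m+1) + 3 = m^3 + 5m^2 + 8m + 7.
Hence b_n = n^3 + 2n^2 + n + 3 for every n ≥ 1, by induction.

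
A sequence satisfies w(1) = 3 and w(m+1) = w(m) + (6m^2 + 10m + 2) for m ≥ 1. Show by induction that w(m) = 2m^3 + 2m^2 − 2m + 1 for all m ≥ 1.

Base case: w(1) = 3, and 2·1^3 + 2·1^2 − 2·1 + 1 = 3.
Assume w(k) = 2k^3 + 2k^2 − 2k + 1.
Then w(k+1) = w(k) + (6k^2 + 10k + 2) = (2k^3 + 2k^2 − 2k + 1) + (6k^2 + 10k + 2) = 2k^3 + 8k^2 + 8k + 3,
and 2·(k+1)^3 + 2·(k+1)^2 − 2·(k+1) + 1 = 2k^3 + 8k^2 + 8k + 3.
By induction, w(m) = 2m^3 + 2m^2 − 2m + 1 for all m ≥ 1.

w(m) = 2m^3 + 2m^2 − 2m + 1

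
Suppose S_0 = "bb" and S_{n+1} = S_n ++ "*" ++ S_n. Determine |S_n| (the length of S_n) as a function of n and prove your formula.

Claim: |S_n| = 3·2^n − 1.

Base case: |S_0| = 2, and 3·2^0 − 1 = 2.
Assume |S_m| = 3·2^m − 1.
Then |S_{m+1}| = |S_m| + 1 + |S_m| = 2|S_m| + 1 = 2(3·2^m − 1) + 1 = 3·2^{m+1} − 2 + 1 = 3·2^{m+1} − 1.
This completes the inductive step, so |S_n| = 3·2^n − 1 for all n ≥ 0.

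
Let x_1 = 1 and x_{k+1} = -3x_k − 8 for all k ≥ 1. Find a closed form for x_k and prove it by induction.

Claim: x_k = -(-3)^k − 2.

Base case: x_1 = 1, and -(-3)^1 − 2 = 3 − 2 = 1.
Assume x_m = -(-3)^m − 2 for some m ≥ 1.
Then x_{m+1} = -3x_m − 8 = -3·(-(-3)^m − 2) − 8 = 3·(-3)^m + 6 − 8 = -(-3)^{m+1} − 2.
This completes the inductive step, so x_k = -(-3)^k − 2 for all k ≥ 1.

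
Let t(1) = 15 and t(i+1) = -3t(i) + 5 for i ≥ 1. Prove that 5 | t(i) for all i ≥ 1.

Base case: t(1) = 15 = 5·3, so 5 | t(1).
Assume 5 | t(m), so t(m) = 5s for some integer s.
Then t(m+1) = -3t(m) + 5 = -3·(5s) + 5 = 5(-3s + 1), so 5 | t(m+1).
Hence 5 | t(i) for every i ≥ 1, by induction.

5 | t(i)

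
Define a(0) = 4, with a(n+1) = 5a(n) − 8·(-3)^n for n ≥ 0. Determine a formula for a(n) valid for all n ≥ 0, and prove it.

Claim: a(n) = 3·5^n + (-3)^n.

Base case: a(0) = 4, and 3·5^0 + (-3)^0 = 3 + 1 = 4.
Assume a(k) = 3·5^k + (-3)^k for some k ≥ 0.
Then a(k+1) = 5a(k) − 8·(-3)^k = 5·(3·5^k + (-3)^k) − 8·(-3)^k = 3·5^{k+1} + 5·(-3)^k − 8·(-3)^k = 3·5^{k+1} − 3·(-3)^k = 3·5^{k+1} + (-3)^{k+1}.
So the formula holds for k+1, and by induction a(n) = 3·5^n + (-3)^n for all n ≥ 0.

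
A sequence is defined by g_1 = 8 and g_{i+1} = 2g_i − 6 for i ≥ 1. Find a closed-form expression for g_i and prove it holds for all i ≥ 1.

Claim: g_i = 2^i + 6.

Base case: g_1 = 8, and 2^1 + 6 = 2 + 6 = 8.
Assume g_m = 2^m + 6 for some m ≥ 1.
Then g_{m+1} = 2g_m − 6 = 2·(2^m + 6) − 6 = 2^{m+1} + 12 − 6 = 2^{m+1} + 6.
By induction, g_i = 2^i + 6 for all i ≥ 1.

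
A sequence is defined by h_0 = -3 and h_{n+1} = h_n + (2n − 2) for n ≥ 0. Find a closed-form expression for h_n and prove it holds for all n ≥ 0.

Claim: h_n = n^2 − 3n − 3.

Base case: h_0 = -3, and 0^2 − 3·0 − 3 = -3.
Assume h_r = r^2 − 3r − 3.
Then h_{r+1} = h_r + (2r − 2) = (r^2 − 3r − 3) + (2r − 2) = r^2 − r − 5,
and (r+1)^2 − 3·(r+1) − 3 = r^2 − r − 5.
This completes the inductive step, so h_n = n^2 − 3n − 3 for all n ≥ 0.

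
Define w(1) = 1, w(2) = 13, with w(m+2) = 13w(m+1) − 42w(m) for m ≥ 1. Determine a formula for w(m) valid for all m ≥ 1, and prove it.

Claim: w(m) = -6^m + 7^m.

Base cases: w(1) = 1 and -6^1 + 7^1 = 1; w(2) = 13 and -6^2 + 7^2 = 13.
Assume w(j) = -6^j + 7^j for all 1 ≤ j ≤ k, where k ≥ 2.
Then w(k+1) = 13w(k) − 42w(k−1) = 13·(-6^k + 7^k) − 42·(-6^{k−1} + 7^{k−1}) = -(13·6 − 42)6^{k−1} + (13·7 − 42)7^{k−1} = -36·6^{k−1} + 49·7^{k−1} = -6^{k+1} + 7^{k+1}.
This completes the inductive step, so w(m) = -6^m + 7^m for all m ≥ 1.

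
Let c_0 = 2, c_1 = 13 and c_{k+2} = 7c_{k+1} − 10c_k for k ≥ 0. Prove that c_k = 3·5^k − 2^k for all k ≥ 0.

Base cases: c_0 = 2 and 3·5^0 − 2^0 = 2; c_1 = 13 and 3·5^1 − 2^1 = 13.
Assume c_i = 3·5^i − 2^i for all 0 ≤ i ≤ j, where j ≥ 1.
Then c_{j+1} = 7c_j − 10c_{j−1} = 7·(3·5^j − 2^j) − 10·(3·5^{j−1} − 2^{j−1}) = 3·(7·5 − 10)5^{j−1} − (7·2 − 10)2^{j−1} = 75·5^{j−1} − 4·2^{j−1} = 3·5^{j+1} − 2^{j+1}.
This completes the inductive step, so c_k = 3·5^k − 2^k for all k ≥ 0.

c_k = 3·5^k − 2^k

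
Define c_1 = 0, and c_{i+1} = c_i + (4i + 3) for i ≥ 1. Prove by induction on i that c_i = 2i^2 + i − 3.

Base case: c_1 = 0, and 2·1^2 + 1 − 3 = 0.
Assume c_m = 2m^2 + m − 3.
Then c_{m+1} = c_m + (4m + 3) = (2m^2 + m − 3) + (4m + 3) = 2m^2 + 5m,
and 2·(m+1)^2 + (m+1) − 3 = 2m^2 + 5m.
Hence c_i = 2i^2 + i − 3 for every i ≥ 1, by induction.

c_i = 2i^2 + i − 3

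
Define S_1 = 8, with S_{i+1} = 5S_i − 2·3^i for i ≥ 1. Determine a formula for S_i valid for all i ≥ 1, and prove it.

Claim: S_i = 5^i + 3^i.

Base case: S_1 = 8, and 5^1 + 3^1 = 5 + 3 = 8.
Assume S_j = 5^j + 3^j for some j ≥ 1.
Then S_{j+1} = 5S_j − 2·3^j = 5·(5^j + 3^j) − 2·3^j = 5^{j+1} + 5·3^j − 2·3^j = 5^{j+1} + 3·3^j = 5^{j+1} + 3^{j+1}.
Hence S_i = 5^i + 3^i for every i ≥ 1, by induction.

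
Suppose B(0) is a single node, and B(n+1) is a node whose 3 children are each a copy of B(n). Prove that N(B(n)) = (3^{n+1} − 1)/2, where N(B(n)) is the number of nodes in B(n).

Base case: N(B(0)) = 1, and (3^{0+1} − 1)/2 = 1.
Assume N(B(j)) = (3^{j+1} − 1)/2.
Then N(B(j+1)) = 1 + 3N(B(j)) = 1 + 3·(3^{j+1} − 1)/2 = 1 + (3^{j+2} − 3)/2 = (2 + 3^{j+2} − 3)/2 = (3^{j+2} − 1)/2.
This completes the inductive step, so N(B(n)) = (3^{n+1} − 1)/2 for all n ≥ 0.

N(B(n)) = (3^{n+1} − 1)/2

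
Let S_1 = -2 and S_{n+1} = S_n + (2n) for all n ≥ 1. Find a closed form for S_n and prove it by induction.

Claim: S_n = n^2 − n − 2.

Base case: S_1 = -2, and 1^2 − 1 − 2 = -2.
Assume S_k = k^2 − k − 2.
Then S_{k+1} = S_k + (2k) = (k^2 − k − 2) + (2k) = k^2 + k − 2,
and (k+1)^2 − (k+1) − 2 = k^2 + k − 2.
By induction, S_n = n^2 − n − 2 for all n ≥ 1.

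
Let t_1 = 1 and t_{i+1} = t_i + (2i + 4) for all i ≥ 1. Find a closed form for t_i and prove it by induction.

Claim: t_i = i^2 + 3i − 3.

Base case: t_1 = 1, and 1^2 + 3·1 − 3 = 1.
Assume t_k = k^2 + 3k − 3.
Then t_{k+1} = t_k + (2k + 4) = (k^2 + 3k − 3) + (2k + 4) = k^2 + 5k + 1,
and (k+1)^2 + 3·(k+1) − 3 = k^2 + 5k + 1.
Hence t_i = i^2 + 3i − 3 for every i ≥ 1, by induction.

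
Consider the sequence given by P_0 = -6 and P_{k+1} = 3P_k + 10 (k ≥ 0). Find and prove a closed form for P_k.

Claim: P_k = -3^k − 5.

Base case: P_0 = -6, and -3^0 − 5 = -1 − 5 = -6.
Assume P_r = -3^r − 5 for some r ≥ 0.
Then P_{r+1} = 3P_r + 10 = 3·(-3^r − 5) + 10 = -3^{r+1} − 15 + 10 = -3^{r+1} − 5.
Hence P_k = -3^k − 5 for every k ≥ 0, by induction.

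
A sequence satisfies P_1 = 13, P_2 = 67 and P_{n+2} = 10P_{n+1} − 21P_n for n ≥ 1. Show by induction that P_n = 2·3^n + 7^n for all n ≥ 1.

Base cases: P_1 = 13 and 2·3^1 + 7^1 = 13; P_2 = 67 and 2·3^2 + 7^2 = 67.
Assume P_j = 2·3^j + 7^j for all 1 ≤ j ≤ m, where m ≥ 2.
Then P_{m+1} = 10P_m − 21P_{m−1} = 10·(2·3^m + 7^m) − 21·(2·3^{m−1} + 7^{m−1}) = 2·(10·3 − 21)3^{m−1} + (10·7 − 21)7^{m−1} = 18·3^{m−1} + 49·7^{m−1} = 2·3^{m+1} + 7^{m+1}.
So the formula holds for m+1, and by strong induction P_n = 2·3^n + 7^n for all n ≥ 1.

P_n = 2·3^n + 7^n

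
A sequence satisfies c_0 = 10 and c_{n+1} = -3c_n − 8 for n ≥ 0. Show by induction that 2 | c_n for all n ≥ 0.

Base case: c_0 = 10 = 2·5, so 2 | c_0.
Assume 2 | c_r, so c_r = 2t for some integer t.
Then c_{r+1} = -3c_r − 8 = -3·(2t) − 8 = 2(-3t − 4), so 2 | c_{r+1}.
This completes the inductive step, so 2 | c_n for all n ≥ 0.

2 | c_n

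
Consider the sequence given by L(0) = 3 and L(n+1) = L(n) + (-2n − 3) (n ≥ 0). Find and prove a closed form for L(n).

Claim: L(n) = -n^2 − 2n + 3.

Base case: L(0) = 3, and -0^2 − 2·0 + 3 = 3.
Assume L(m) = -m^2 − 2m + 3.
Then L(m+1) = L(m) + (-2m − 3) = (-m^2 − 2m + 3) + (-2m − 3) = -m^2 − 4m,
and -(m+1)^2 − 2·(m+1) + 3 = -m^2 − 4m.
This completes the inductive step, so L(n) = -n^2 − 2n + 3 for all n ≥ 0.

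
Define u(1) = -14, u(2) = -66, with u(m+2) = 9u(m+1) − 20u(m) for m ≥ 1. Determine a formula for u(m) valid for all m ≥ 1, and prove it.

Claim: u(m) = -4^m − 2·5^m.

Base cases: u(1) = -14 and -4^1 − 2·5^1 = -14; u(2) = -66 and -4^2 − 2·5^2 = -66.
Assume u(j) = -4^j − 2·5^j for all 1 ≤ j ≤ k, where k ≥ 2.
Then u(k+1) = 9u(k) − 20u(k−1) = 9·(-4^k − 2·5^k) − 20·(-4^{k−1} − 2·5^{k−1}) = -(9·4 − 20)4^{k−1} − 2·(9·5 − 20)5^{k−1} = -16·4^{k−1} − 50·5^{k−1} = -4^{k+1} − 2·5^{k+1}.
So the formula holds for k+1, and by strong induction u(m) = -4^m − 2·5^m for all m ≥ 1.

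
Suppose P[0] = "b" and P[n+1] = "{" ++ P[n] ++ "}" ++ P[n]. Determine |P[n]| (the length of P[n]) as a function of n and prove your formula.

Claim: |P[n]| = 3·2^n − 2.

Base case: |P[0]| = 1, and 3·2^0 − 2 = 1.
Assume |P[j]| = 3·2^j − 2.
Then |P[j+1]| = 1 + |P[j]| + 1 + |P[j]| = 2|P[j]| + 2 = 2(3·2^j − 2) + 2 = 3·2^{j+1} − 4 + 2 = 3·2^{j+1} − 2.
This completes the inductive step, so |P[n]| = 3·2^n − 2 for all n ≥ 0.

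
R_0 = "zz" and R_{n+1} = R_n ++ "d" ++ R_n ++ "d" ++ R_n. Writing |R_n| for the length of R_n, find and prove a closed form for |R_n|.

Claim: |R_n| = 3^{n+1} − 1.

Base case: |R_0| = 2, and 3^{0+1} − 1 = 2.
Assume |R_j| = 3^{j+1} − 1.
Then |R_{j+1}| = 3|R_j| + 2 = 3(3^{j+1} − 1) + 2 = 3^{j+2} − 3 + 2 = 3^{j+2} − 1.
So the formula holds for j+1, and by induction |R_n| = 3^{n+1} − 1 for all n ≥ 0.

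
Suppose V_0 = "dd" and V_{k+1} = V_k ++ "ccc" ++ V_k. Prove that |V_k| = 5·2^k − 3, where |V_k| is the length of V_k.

Base case: |V_0| = 2, and 5·2^0 − 3 = 2.
Assume |V_r| = 5·2^r − 3.
Then |V_{r+1}| = |V_r| + 3 + |V_r| = 2|V_r| + 3 = 2(5·2^r − 3) + 3 = 5·2^{r+1} − 6 + 3 = 5·2^{r+1} − 3.
So the formula holds for r+1, and by induction |V_k| = 5·2^k − 3 for all k ≥ 0.

|V_k| = 5·2^k − 3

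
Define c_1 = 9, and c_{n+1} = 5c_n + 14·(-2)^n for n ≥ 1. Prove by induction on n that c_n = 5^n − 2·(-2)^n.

Base case: c_1 = 9, and 5^1 − 2·(-2)^1 = 5 + 4 = 9.
Assume c_k = 5^k − 2·(-2)^k for some k ≥ 1.
Then c_{k+1} = 5c_k + 14·(-2)^k = 5·(5^k − 2·(-2)^k) + 14·(-2)^k = 5^{k+1} − 10·(-2)^k + 14·(-2)^k = 5^{k+1} + 4·(-2)^k = 5^{k+1} − 2·(-2)^{k+1}.
This completes the inductive step, so c_n = 5^n − 2·(-2)^n for all n ≥ 1.

c_n = 5^n − 2·(-2)^n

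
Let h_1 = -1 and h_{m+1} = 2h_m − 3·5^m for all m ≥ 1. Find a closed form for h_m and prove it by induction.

Claim: h_m = 2·2^m − 5^m.

Base case: h_1 = -1, and 2·2^1 − 5^1 = 4 − 5 = -1.
Assume h_k = 2·2^k − 5^k for some k ≥ 1.
Then h_{k+1} = 2h_k − 3·5^k = 2·(2·2^k − 5^k) − 3·5^k = 2·2^{k+1} − 2·5^k − 3·5^k = 2·2^{k+1} − 5·5^k = 2·2^{k+1} − 5^{k+1}.
By induction, h_m = 2·2^m − 5^m for all m ≥ 1.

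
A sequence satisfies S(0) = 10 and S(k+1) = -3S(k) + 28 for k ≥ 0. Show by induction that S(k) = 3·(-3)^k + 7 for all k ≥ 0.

Base case: S(0) = 10, and 3·(-3)^0 + 7 = 3 + 7 = 10.
Assume S(j) = 3·(-3)^j + 7 for some j ≥ 0.
Then S(j+1) = -3S(j) + 28 = -3·(3·(-3)^j + 7) + 28 = -9·(-3)^j − 21 + 28 = 3·(-3)^{j+1} + 7.
By induction, S(k) = 3·(-3)^k + 7 for all k ≥ 0.

S(k) = 3·(-3)^k + 7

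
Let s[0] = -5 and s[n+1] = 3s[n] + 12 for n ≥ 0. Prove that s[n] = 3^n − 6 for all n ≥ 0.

Base case: s[0] = -5, and 3^0 − 6 = 1 − 6 = -5.
Assume s[m] = 3^m − 6 for some m ≥ 0.
Then s[m+1] = 3s[m] + 12 = 3·(3^m − 6) + 12 = 3^{m+1} − 18 + 12 = 3^{m+1} − 6.
Hence s[n] = 3^n − 6 for every n ≥ 0, by induction.

s[n] = 3^n − 6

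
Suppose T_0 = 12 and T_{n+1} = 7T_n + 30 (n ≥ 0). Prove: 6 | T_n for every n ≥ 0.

Base case: T_0 = 12 = 6·2, so 6 | T_0.
Assume 6 | T_m, so T_m = 6t for some integer t.
Then T_{m+1} = 7T_m + 30 = 7·(6t) + 30 = 6(7t + 5), so 6 | T_{m+1}.
So the property holds for m+1, and by induction 6 | T_n for all n ≥ 0.

6 | T_n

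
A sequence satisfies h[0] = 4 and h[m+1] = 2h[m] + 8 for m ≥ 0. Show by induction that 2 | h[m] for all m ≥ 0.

Base case: h[0] = 4 = 2·2, so 2 | h[0].
Assume 2 | h[r], so h[r] = 2t for some integer t.
Then h[r+1] = 2h[r] + 8 = 2·(2t) + 8 = 2(2t + 4), so 2 | h[r+1].
Hence 2 | h[m] for every m ≥ 0, by induction.

2 | h[m]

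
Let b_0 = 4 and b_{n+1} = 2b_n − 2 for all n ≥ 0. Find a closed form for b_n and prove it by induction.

Claim: b_n = 2^{n+1} + 2.

Base case: b_0 = 4, and 2^{0+1} + 2 = 2 + 2 = 4.
Assume b_j = 2^{j+1} + 2 for some j ≥ 0.
Then b_{j+1} = 2b_j − 2 = 2·(2^{j+1} + 2) − 2 = 2^{j+2} + 4 − 2 = 2^{j+2} + 2.
Hence b_n = 2^{n+1} + 2 for every n ≥ 0, by induction.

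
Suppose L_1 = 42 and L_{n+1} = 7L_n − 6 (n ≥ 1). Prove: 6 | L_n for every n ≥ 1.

Base case: L_1 = 42 = 6·7, so 6 | L_1.
Assume 6 | L_j, so L_j = 6t for some integer t.
Then L_{j+1} = 7L_j − 6 = 7·(6t) − 6 = 6(7t − 1), so 6 | L_{j+1}.
By induction, 6 | L_n for all n ≥ 1.

6 | L_n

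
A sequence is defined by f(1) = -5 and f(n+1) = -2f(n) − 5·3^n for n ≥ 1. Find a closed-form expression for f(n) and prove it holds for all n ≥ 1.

Claim: f(n) = (-2)^n − 3^n.

Base case: f(1) = -5, and (-2)^1 − 3^1 = -2 − 3 = -5.
Assume f(r) = (-2)^r − 3^r for some r ≥ 1.
Then f(r+1) = -2f(r) − 5·3^r = -2·((-2)^r − 3^r) − 5·3^r = (-2)^{r+1} + 2·3^r − 5·3^r = (-2)^{r+1} − 3·3^r = (-2)^{r+1} − 3^{r+1}.
By induction, f(n) = (-2)^n − 3^n for all n ≥ 1.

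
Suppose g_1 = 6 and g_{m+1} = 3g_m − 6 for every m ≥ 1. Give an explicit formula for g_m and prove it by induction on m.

Claim: g_m = 3^m + 3.

Base case: g_1 = 6, and 3^1 + 3 = 3 + 3 = 6.
Assume g_k = 3^k + 3 for some k ≥ 1.
Then g_{k+1} = 3g_k − 6 = 3·(3^k + 3) − 6 = 3^{k+1} + 9 − 6 = 3^{k+1} + 3.
So the formula holds for k+1, and by induction g_m = 3^m + 3 for all m ≥ 1.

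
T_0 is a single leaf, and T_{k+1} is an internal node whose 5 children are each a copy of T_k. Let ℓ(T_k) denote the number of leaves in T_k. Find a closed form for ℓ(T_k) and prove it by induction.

Claim: ℓ(T_k) = 5^k.

Base case: ℓ(T_0) = 1, and 5^0 = 1.
Assume ℓ(T_m) = 5^m.
Then ℓ(T_{m+1}) = 5·ℓ(T_m) = 5·5^m = 5^{m+1}.
So the formula holds for m+1, and by induction ℓ(T_k) = 5^k for all k ≥ 0.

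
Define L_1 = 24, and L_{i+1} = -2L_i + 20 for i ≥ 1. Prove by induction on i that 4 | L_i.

Base case: L_1 = 24 = 4·6, so 4 | L_1.
Assume 4 | L_j, so L_j = 4t for some integer t.
Then L_{j+1} = -2L_j + 20 = -2·(4t) + 20 = 4(-2t + 5), so 4 | L_{j+1}.
By induction, 4 | L_i for all i ≥ 1.

4 | L_i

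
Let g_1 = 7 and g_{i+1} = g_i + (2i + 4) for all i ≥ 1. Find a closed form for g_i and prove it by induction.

Claim: g_i = i^2 + 3i + 3.

Base case: g_1 = 7, and 1^2 + 3·1 + 3 = 7.
Assume g_r = r^2 + 3r + 3.
Then g_{r+1} = g_r + (2r + 4) = (r^2 + 3r + 3) + (2r + 4) = r^2 + 5r + 7,
and (r+1)^2 + 3·(r+1) + 3 = r^2 + 5r + 7.
This completes the inductive step, so g_i = i^2 + 3i + 3 for all i ≥ 1.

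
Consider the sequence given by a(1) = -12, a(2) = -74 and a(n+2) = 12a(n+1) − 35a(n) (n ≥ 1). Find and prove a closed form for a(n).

Claim: a(n) = -7^n − 5^n.

Base cases: a(1) = -12 and -7^1 − 5^1 = -12; a(2) = -74 and -7^2 − 5^2 = -74.
Assume a(j) = -7^j − 5^j for all 1 ≤ j ≤ m, where m ≥ 2.
Then a(m+1) = 12a(m) − 35a(m−1) = 12·(-7^m − 5^m) − 35·(-7^{m−1} − 5^{m−1}) = -(12·7 − 35)7^{m−1} − (12·5 − 35)5^{m−1} = -49·7^{m−1} − 25·5^{m−1} = -7^{m+1} − 5^{m+1}.
Hence a(n) = -7^n − 5^n for every n ≥ 1, by strong induction.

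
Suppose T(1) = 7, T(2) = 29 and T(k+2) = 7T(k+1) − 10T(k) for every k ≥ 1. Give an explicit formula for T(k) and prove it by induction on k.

Claim: T(k) = 2^k + 5^k.

Base cases: T(1) = 7 and 2^1 + 5^1 = 7; T(2) = 29 and 2^2 + 5^2 = 29.
Assume T(i) = 2^i + 5^i for all 1 ≤ i ≤ j, where j ≥ 2.
Then T(j+1) = 7T(j) − 10T(j−1) = 7·(2^j + 5^j) − 10·(2^{j−1} + 5^{j−1}) = (7·2 − 10)2^{j−1} + (7·5 − 10)5^{j−1} = 4·2^{j−1} + 25·5^{j−1} = 2^{j+1} + 5^{j+1}.
So the formula holds for j+1, and by strong induction T(k) = 2^k + 5^k for all k ≥ 1.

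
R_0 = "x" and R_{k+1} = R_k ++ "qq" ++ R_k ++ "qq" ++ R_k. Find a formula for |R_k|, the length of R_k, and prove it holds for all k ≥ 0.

Claim: |R_k| = 3^{k+1} − 2.

Base case: |R_0| = 1, and 3^{0+1} − 2 = 1.
Assume |R_m| = 3^{m+1} − 2.
Then |R_{m+1}| = 3|R_m| + 4 = 3(3^{m+1} − 2) + 4 = 3^{m+2} − 6 + 4 = 3^{m+2} − 2.
This completes the inductive step, so |R_k| = 3^{k+1} − 2 for all k ≥ 0.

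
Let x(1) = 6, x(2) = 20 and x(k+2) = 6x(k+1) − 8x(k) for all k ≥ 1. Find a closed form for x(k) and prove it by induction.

Claim: x(k) = 2^k + 4^k.

Base cases: x(1) = 6 and 2^1 + 4^1 = 6; x(2) = 20 and 2^2 + 4^2 = 20.
Assume x(j) = 2^j + 4^j for all 1 ≤ j ≤ r, where r ≥ 2.
Then x(r+1) = 6x(r) − 8x(r−1) = 6·(2^r + 4^r) − 8·(2^{r−1} + 4^{r−1}) = (6·2 − 8)2^{r−1} + (6·4 − 8)4^{r−1} = 4·2^{r−1} + 16·4^{r−1} = 2^{r+1} + 4^{r+1}.
So the formula holds for r+1, and by strong induction x(k) = 2^k + 4^k for all k ≥ 1.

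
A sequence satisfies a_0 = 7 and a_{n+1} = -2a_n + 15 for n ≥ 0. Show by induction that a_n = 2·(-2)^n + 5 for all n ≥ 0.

Base case: a_0 = 7, and 2·(-2)^0 + 5 = 2 + 5 = 7.
Assume a_k = 2·(-2)^k + 5 for some k ≥ 0.
Then a_{k+1} = -2a_k + 15 = -2·(2·(-2)^k + 5) + 15 = -4·(-2)^k − 10 + 15 = 2·(-2)^{k+1} + 5.
By induction, a_n = 2·(-2)^n + 5 for all n ≥ 0.

a_n = 2·(-2)^n + 5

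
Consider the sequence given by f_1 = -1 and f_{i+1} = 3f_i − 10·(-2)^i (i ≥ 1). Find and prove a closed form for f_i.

Claim: f_i = 3^i + 2·(-2)^i.

Base case: f_1 = -1, and 3^1 + 2·(-2)^1 = 3 − 4 = -1.
Assume f_m = 3^m + 2·(-2)^m for some m ≥ 1.
Then f_{m+1} = 3f_m − 10·(-2)^m = 3·(3^m + 2·(-2)^m) − 10·(-2)^m = 3^{m+1} + 6·(-2)^m − 10·(-2)^m = 3^{m+1} − 4·(-2)^m = 3^{m+1} + 2·(-2)^{m+1}.
This completes the inductive step, so f_i = 3^i + 2·(-2)^i for all i ≥ 1.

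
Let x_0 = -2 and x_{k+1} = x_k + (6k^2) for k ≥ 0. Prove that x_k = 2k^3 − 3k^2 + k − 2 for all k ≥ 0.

Base case: x_0 = -2, and 2·0^3 − 3·0^2 + 0 − 2 = -2.
Assume x_r = 2r^3 − 3r^2 + r − 2.
Then x_{r+1} = x_r + (6r^2) = (2r^3 − 3r^2 + r − 2) + (6r^2) = 2r^3 + 3r^2 + r − 2,
and 2·(r+1)^3 − 3·(r+1)^2 + (r+1) − 2 = 2r^3 + 3r^2 + r − 2.
This completes the inductive step, so x_k = 2k^3 − 3k^2 + k − 2 for all k ≥ 0.

x_k = 2k^3 − 3k^2 + k − 2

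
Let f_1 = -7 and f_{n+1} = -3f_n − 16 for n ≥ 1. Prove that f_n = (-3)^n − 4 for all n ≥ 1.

Base case: f_1 = -7, and (-3)^1 − 4 = -3 − 4 = -7.
Assume f_m = (-3)^m − 4 for some m ≥ 1.
Then f_{m+1} = -3f_m − 16 = -3·((-3)^m − 4) − 16 = -3·(-3)^m + 12 − 16 = (-3)^{m+1} − 4.
By induction, f_n = (-3)^n − 4 for all n ≥ 1.

f_n = (-3)^n − 4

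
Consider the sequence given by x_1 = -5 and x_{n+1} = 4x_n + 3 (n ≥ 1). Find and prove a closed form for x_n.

Claim: x_n = -4^n − 1.

Base case: x_1 = -5, and -4^1 − 1 = -4 − 1 = -5.
Assume x_m = -4^m − 1 for some m ≥ 1.
Then x_{m+1} = 4x_m + 3 = 4·(-4^m − 1) + 3 = -4^{m+1} − 4 + 3 = -4^{m+1} − 1.
Hence x_n = -4^n − 1 for every n ≥ 1, by induction.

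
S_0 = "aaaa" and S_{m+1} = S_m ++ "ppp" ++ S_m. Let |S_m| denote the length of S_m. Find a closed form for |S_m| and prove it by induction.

Claim: |S_m| = 7·2^m − 3.

Base case: |S_0| = 4, and 7·2^0 − 3 = 4.
Assume |S_j| = 7·2^j − 3.
Then |S_{j+1}| = |S_j| + 3 + |S_j| = 2|S_j| + 3 = 2(7·2^j − 3) + 3 = 7·2^{j+1} − 6 + 3 = 7·2^{j+1} − 3.
By induction, |S_m| = 7·2^m − 3 for all m ≥ 0.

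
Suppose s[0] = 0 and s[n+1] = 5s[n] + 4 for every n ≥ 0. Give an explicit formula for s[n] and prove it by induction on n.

Claim: s[n] = 5^n − 1.

Base case: s[0] = 0, and 5^0 − 1 = 1 − 1 = 0.
Assume s[k] = 5^k − 1 for some k ≥ 0.
Then s[k+1] = 5s[k] + 4 = 5·(5^k − 1) + 4 = 5^{k+1} − 5 + 4 = 5^{k+1} − 1.
This completes the inductive step, so s[n] = 5^n − 1 for all n ≥ 0.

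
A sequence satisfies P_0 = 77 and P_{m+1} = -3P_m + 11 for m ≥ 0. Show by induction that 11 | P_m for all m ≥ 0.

Base case: P_0 = 77 = 11·7, so 11 | P_0.
Assume 11 | P_k, so P_k = 11t for some integer t.
Then P_{k+1} = -3P_k + 11 = -3·(11t) + 11 = 11(-3t + 1), so 11 | P_{k+1}.
By induction, 11 | P_m for all m ≥ 0.

11 | P_m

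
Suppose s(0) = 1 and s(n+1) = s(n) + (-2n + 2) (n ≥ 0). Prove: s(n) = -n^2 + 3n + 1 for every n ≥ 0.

Base case: s(0) = 1, and -0^2 + 3·0 + 1 = 1.
Assume s(k) = -k^2 + 3k + 1.
Then s(k+1) = s(k) + (-2k + 2) = (-k^2 + 3k + 1) + (-2k + 2) = -k^2 + k + 3,
and -(k+1)^2 + 3·(k+1) + 1 = -k^2 + k + 3.
This completes the inductive step, so s(n) = -n^2 + 3n + 1 for all n ≥ 0.

s(n) = -n^2 + 3n + 1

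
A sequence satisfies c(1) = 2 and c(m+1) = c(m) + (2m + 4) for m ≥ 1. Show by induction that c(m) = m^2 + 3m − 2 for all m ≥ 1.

Base case: c(1) = 2, and 1^2 + 3·1 − 2 = 2.
Assume c(r) = r^2 + 3r − 2.
Then c(r+1) = c(r) + (2r + 4) = (r^2 + 3r − 2) + (2r + 4) = r^2 + 5r + 2,
and (r+1)^2 + 3·(r+1) − 2 = r^2 + 5r + 2.
Hence c(m) = m^2 + 3m − 2 for every m ≥ 1, by induction.

c(m) = m^2 + 3m − 2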